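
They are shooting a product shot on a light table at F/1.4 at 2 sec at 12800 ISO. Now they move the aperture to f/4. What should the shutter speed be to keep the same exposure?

15 s

Aperture: f/1.4 → f/2 → f/2.8 → f/4 — 3 stops stopped down (darker).
Need 3 stops brighter from the shutter speed: 2 → 4 → 8 → 15.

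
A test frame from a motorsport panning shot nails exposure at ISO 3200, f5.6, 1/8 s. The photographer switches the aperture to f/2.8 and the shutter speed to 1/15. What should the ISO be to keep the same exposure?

Aperture: f/5.6 → f/4 → f/2.8 — 2 stops wider (brighter).
Shutter speed: 1/8 → 1/15 — 1 stop shorter (darker).
Net change so far: 1 stop brighter. Offset with the ISO: 3200 → 1600.

ISO 1600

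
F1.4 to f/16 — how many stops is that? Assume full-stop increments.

f/1.4 → f/2 → f/2.8 → f/4 → f/5.6 → f/8 → f/11 → f/16 — count the steps: 7 stops.

7 stops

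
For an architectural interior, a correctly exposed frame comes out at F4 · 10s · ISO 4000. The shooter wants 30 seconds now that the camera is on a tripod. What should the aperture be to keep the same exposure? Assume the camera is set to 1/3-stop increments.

f/7.1

Shutter speed: 10 → 13 → 15 → 20 → 25 → 30 — 1 2/3 stops longer (brighter).
Need 1 2/3 stops darker from the aperture: f/4 → f/4.5 → f/5 → f/5.6 → f/6.3 → f/7.1.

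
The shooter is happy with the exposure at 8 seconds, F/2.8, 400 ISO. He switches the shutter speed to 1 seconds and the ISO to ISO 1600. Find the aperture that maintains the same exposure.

Shutter speed: 8 → 4 → 2 → 1 — 3 stops shorter (darker).
ISO: 400 → 800 → 1600 — 2 stops raised (brighter).
Net change so far: 1 stop darker. Offset with the aperture: f/2.8 → f/2.

f/2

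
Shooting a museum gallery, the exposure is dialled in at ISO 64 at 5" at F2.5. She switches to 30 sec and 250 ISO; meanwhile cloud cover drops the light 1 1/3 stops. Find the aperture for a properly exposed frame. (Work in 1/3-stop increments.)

Scene light: 1 1/3 stops darker.
Shutter speed: 5 → 6 → 8 → 10 → 13 → 15 → 20 → 25 → 30 — 2 2/3 stops slower (brighter).
ISO: 64 → 80 → 100 → 125 → 160 → 200 → 250 — 2 stops higher (brighter).
Net so far: 3 1/3 stops brighter. Aperture: f/2.5 → f/2.8 → f/3.2 → f/3.5 → f/4 → f/4.5 → f/5 → f/5.6 → f/6.3 → f/7.1 → f/8.

f/8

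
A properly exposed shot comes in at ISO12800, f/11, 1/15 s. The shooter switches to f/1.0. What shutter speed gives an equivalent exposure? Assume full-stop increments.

1/2000s

Aperture: f/11 → f/8 → f/5.6 → f/4 → f/2.8 → f/2 → f/1.4 → f/1.0 — 7 stops larger aperture (brighter).
Need 7 stops darker from the shutter speed: 1/15 → 1/30 → 1/60 → 1/125 → 1/250 → 1/500 → 1/1000 → 1/2000.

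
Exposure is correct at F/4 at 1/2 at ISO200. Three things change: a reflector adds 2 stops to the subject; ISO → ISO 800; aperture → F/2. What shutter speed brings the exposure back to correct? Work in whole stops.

Scene light: 2 stops brighter.
ISO: 200 → 400 → 800 — 2 stops higher (brighter).
Aperture: f/4 → f/2.8 → f/2 — 2 stops wider (brighter).
Net so far: 6 stops brighter. Shutter speed: 1/2 → 1/4 → 1/8 → 1/15 → 1/30 → 1/60 → 1/125.

1/125s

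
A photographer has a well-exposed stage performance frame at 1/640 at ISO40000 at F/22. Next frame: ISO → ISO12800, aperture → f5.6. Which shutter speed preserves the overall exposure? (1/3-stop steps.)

ISO: 40000 → 32000 → 25600 → 20000 → 16000 → 12800 — 1 2/3 stops lower (darker).
Aperture: f/22 → f/20 → f/18 → f/16 → f/14 → f/13 → f/11 → f/10 → f/9 → f/8 → f/7.1 → f/6.3 → f/5.6 — 4 stops larger aperture (brighter).
Net change so far: 2 1/3 stops brighter. Offset with the shutter speed: 1/640 → 1/800 → 1/1000 → 1/1250 → 1/1600 → 1/2000 → 1/2500 → 1/3200.

1/3200s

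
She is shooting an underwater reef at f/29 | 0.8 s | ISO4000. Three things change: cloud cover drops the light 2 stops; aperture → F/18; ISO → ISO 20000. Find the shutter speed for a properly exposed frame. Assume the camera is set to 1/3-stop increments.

1/4s

Scene light: 2 stops darker.
Aperture: f/29 → f/25 → f/22 → f/20 → f/18 — 1 1/3 stops opened up (brighter).
ISO: 4000 → 5000 → 6400 → 8000 → 10000 → 12800 → 16000 → 20000 — 2 1/3 stops higher (brighter).
Net so far: 1 2/3 stops brighter. Shutter speed: 0.8 → 0.6 → 0.5 → 0.4 → 0.3 → 1/4.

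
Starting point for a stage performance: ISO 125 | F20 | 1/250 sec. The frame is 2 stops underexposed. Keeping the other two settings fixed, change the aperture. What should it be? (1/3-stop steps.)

Underexposed by 2 stops → need 2 stops brighter.
Aperture: f/20 → f/18 → f/16 → f/14 → f/13 → f/11 → f/10.

f/10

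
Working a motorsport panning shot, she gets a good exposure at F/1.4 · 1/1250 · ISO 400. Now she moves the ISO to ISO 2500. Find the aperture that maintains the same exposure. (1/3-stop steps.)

f/3.5

ISO: 400 → 500 → 640 → 800 → 1000 → 1250 → 1600 → 2000 → 2500 — 2 2/3 stops raised (brighter).
Need 2 2/3 stops darker from the aperture: f/1.4 → f/1.6 → f/1.8 → f/2 → f/2.2 → f/2.5 → f/2.8 → f/3.2 → f/3.5.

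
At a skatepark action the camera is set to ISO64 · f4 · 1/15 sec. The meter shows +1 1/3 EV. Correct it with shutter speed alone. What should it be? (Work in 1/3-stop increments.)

Overexposed by 1 1/3 stops → need 1 1/3 stops darker.
Shutter speed: 1/15 → 1/20 → 1/25 → 1/30 → 1/40.

1/40s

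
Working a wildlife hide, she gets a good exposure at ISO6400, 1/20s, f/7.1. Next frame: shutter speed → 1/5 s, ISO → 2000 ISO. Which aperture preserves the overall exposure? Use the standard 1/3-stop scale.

Shutter speed: 1/20 → 1/15 → 1/13 → 1/10 → 1/8 → 1/6 → 1/5 — 2 stops slower (brighter).
ISO: 6400 → 5000 → 4000 → 3200 → 2500 → 2000 — 1 2/3 stops dropped (darker).
Net change so far: 1/3 stop brighter. Offset with the aperture: f/7.1 → f/8.

f/8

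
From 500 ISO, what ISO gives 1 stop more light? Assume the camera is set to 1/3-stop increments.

ISO 1000

ISO: 500 → 640 → 800 → 1000 — 1 stop higher (brighter).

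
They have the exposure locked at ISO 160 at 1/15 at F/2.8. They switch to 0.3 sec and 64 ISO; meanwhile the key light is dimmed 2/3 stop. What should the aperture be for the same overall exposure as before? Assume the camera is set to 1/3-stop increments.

Scene light: 2/3 stop darker.
Shutter speed: 1/15 → 1/13 → 1/10 → 1/8 → 1/6 → 1/5 → 1/4 → 0.3 — 2 1/3 stops longer (brighter).
ISO: 160 → 125 → 100 → 80 → 64 — 1 1/3 stops dropped (darker).
Net so far: 1/3 stop brighter. Aperture: f/2.8 → f/3.2.

f/3.2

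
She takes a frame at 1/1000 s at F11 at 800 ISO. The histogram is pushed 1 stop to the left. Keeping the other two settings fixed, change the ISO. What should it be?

ISO 1600

Underexposed by 1 stop → need 1 stop brighter.
ISO: 800 → 1600.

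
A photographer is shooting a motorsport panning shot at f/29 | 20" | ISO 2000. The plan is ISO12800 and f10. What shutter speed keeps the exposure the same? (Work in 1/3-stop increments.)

0.4 s

ISO: 2000 → 2500 → 3200 → 4000 → 5000 → 6400 → 8000 → 10000 → 12800 — 2 2/3 stops higher (brighter).
Aperture: f/29 → f/25 → f/22 → f/20 → f/18 → f/16 → f/14 → f/13 → f/11 → f/10 — 3 stops larger aperture (brighter).
Net change so far: 5 2/3 stops brighter. Offset with the shutter speed: 20 → 15 → 13 → 10 → 8 → 6 → 5 → 4 → 3.2 → 2.5 → 2 → 1.6 → 1.3 → 1 → 0.8 → 0.6 → 0.5 → 0.4.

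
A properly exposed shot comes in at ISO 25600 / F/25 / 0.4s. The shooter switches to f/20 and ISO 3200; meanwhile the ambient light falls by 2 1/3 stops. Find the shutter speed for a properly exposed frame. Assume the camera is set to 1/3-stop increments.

10 s

Scene light: 2 1/3 stops darker.
Aperture: f/25 → f/22 → f/20 — 2/3 stop opened up (brighter).
ISO: 25600 → 20000 → 16000 → 12800 → 10000 → 8000 → 6400 → 5000 → 4000 → 3200 — 3 stops dropped (darker).
Net so far: 4 2/3 stops darker. Shutter speed: 0.4 → 0.5 → 0.6 → 0.8 → 1 → 1.3 → 1.6 → 2 → 2.5 → 3.2 → 4 → 5 → 6 → 8 → 10.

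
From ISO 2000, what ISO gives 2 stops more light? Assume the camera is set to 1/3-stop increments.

ISO: 2000 → 2500 → 3200 → 4000 → 5000 → 6400 → 8000 — 2 stops higher (brighter).

ISO 8000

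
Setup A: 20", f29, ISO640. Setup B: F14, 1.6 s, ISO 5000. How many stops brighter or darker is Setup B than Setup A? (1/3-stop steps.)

Aperture: f/29 → f/25 → f/22 → f/20 → f/18 → f/16 → f/14 — 2 stops opened up (brighter).
Shutter speed: 20 → 15 → 13 → 10 → 8 → 6 → 5 → 4 → 3.2 → 2.5 → 2 → 1.6 — 3 2/3 stops faster (darker).
ISO: 640 → 800 → 1000 → 1250 → 1600 → 2000 → 2500 → 3200 → 4000 → 5000 — 3 stops raised (brighter).
Net: +2 −3 2/3 +3 = +1 1/3 stops.

1 1/3 stops brighter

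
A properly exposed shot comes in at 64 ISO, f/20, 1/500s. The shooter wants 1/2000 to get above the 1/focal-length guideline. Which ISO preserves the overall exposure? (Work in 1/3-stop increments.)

ISO 250

Shutter speed: 1/500 → 1/640 → 1/800 → 1/1000 → 1/1250 → 1/1600 → 1/2000 — 2 stops shorter (darker).
Need 2 stops brighter from the ISO: 64 → 80 → 100 → 125 → 160 → 200 → 250.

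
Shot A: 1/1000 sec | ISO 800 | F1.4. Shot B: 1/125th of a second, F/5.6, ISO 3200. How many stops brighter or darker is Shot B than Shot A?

1 stop brighter

Aperture: f/1.4 → f/2 → f/2.8 → f/4 → f/5.6 — 4 stops narrower (darker).
Shutter speed: 1/1000 → 1/500 → 1/250 → 1/125 — 3 stops slower (brighter).
ISO: 800 → 1600 → 3200 — 2 stops raised (brighter).
Net: −4 +3 +2 = +1 stop.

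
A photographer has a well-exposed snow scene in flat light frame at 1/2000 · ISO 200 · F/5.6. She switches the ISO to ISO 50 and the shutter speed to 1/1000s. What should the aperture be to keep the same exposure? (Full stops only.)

ISO: 200 → 100 → 50 — 2 stops lower (darker).
Shutter speed: 1/2000 → 1/1000 — 1 stop longer (brighter).
Net change so far: 1 stop darker. Offset with the aperture: f/5.6 → f/4.

f/4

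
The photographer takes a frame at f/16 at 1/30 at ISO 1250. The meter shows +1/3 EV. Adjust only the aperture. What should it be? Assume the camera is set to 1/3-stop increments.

Overexposed by 1/3 stop → need 1/3 stop darker.
Aperture: f/16 → f/18.

f/18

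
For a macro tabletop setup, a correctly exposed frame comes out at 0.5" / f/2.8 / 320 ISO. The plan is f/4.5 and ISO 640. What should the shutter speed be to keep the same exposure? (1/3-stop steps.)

0.6 s

Aperture: f/2.8 → f/3.2 → f/3.5 → f/4 → f/4.5 — 1 1/3 stops smaller aperture (darker).
ISO: 320 → 400 → 500 → 640 — 1 stop raised (brighter).
Net change so far: 1/3 stop darker. Offset with the shutter speed: 0.5 → 0.6.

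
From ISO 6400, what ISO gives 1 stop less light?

ISO: 6400 → 3200 — 1 stop lower (darker).

ISO 3200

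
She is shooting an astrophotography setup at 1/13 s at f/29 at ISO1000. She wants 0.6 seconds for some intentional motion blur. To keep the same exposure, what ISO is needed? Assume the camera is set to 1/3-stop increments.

ISO 125

Shutter speed: 1/13 → 1/10 → 1/8 → 1/6 → 1/5 → 1/4 → 0.3 → 0.4 → 0.5 → 0.6 — 3 stops slower (brighter).
Need 3 stops darker from the ISO: 1000 → 800 → 640 → 500 → 400 → 320 → 250 → 200 → 160 → 125.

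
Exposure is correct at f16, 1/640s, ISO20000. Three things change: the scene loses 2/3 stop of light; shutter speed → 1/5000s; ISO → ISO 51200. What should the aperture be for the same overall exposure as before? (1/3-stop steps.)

Scene light: 2/3 stop darker.
Shutter speed: 1/640 → 1/800 → 1/1000 → 1/1250 → 1/1600 → 1/2000 → 1/2500 → 1/3200 → 1/4000 → 1/5000 — 3 stops faster (darker).
ISO: 20000 → 25600 → 32000 → 40000 → 51200 — 1 1/3 stops raised (brighter).
Net so far: 2 1/3 stops darker. Aperture: f/16 → f/14 → f/13 → f/11 → f/10 → f/9 → f/8 → f/7.1.

f/7.1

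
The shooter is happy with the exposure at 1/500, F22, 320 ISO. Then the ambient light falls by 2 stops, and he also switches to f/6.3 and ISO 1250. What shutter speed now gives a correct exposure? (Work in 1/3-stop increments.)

1/6400s

Scene light: 2 stops darker.
Aperture: f/22 → f/20 → f/18 → f/16 → f/14 → f/13 → f/11 → f/10 → f/9 → f/8 → f/7.1 → f/6.3 — 3 2/3 stops wider (brighter).
ISO: 320 → 400 → 500 → 640 → 800 → 1000 → 1250 — 2 stops higher (brighter).
Net so far: 3 2/3 stops brighter. Shutter speed: 1/500 → 1/640 → 1/800 → 1/1000 → 1/1250 → 1/1600 → 1/2000 → 1/2500 → 1/3200 → 1/4000 → 1/5000 → 1/6400.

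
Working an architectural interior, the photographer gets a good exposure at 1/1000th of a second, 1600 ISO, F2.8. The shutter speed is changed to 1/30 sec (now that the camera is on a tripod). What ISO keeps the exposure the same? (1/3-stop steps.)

Shutter speed: 1/1000 → 1/800 → 1/640 → 1/500 → 1/400 → 1/320 → 1/250 → 1/200 → 1/160 → 1/125 → 1/100 → 1/80 → 1/60 → 1/50 → 1/40 → 1/30 — 5 stops longer (brighter).
Need 5 stops darker from the ISO: 1600 → 1250 → 1000 → 800 → 640 → 500 → 400 → 320 → 250 → 200 → 160 → 125 → 100 → 80 → 64 → 50.

ISO 50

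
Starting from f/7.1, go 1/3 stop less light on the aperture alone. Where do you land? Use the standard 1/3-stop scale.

Aperture: f/7.1 → f/8 — 1/3 stop smaller aperture (darker).

f/8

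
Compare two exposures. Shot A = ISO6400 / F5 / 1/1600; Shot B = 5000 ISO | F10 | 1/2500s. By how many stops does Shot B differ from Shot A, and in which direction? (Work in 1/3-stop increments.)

3 stops darker

Aperture: f/5 → f/5.6 → f/6.3 → f/7.1 → f/8 → f/9 → f/10 — 2 stops smaller aperture (darker).
Shutter speed: 1/1600 → 1/2000 → 1/2500 — 2/3 stop faster (darker).
ISO: 6400 → 5000 — 1/3 stop dropped (darker).
Net: −2 −2/3 −1/3 = −3 stops.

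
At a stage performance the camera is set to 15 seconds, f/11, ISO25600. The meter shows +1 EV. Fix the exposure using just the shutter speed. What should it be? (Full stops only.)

8 s

Overexposed by 1 stop → need 1 stop darker.
Shutter speed: 15 → 8.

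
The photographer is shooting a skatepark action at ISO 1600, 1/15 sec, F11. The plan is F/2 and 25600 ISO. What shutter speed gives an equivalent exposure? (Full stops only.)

Aperture: f/11 → f/8 → f/5.6 → f/4 → f/2.8 → f/2 — 5 stops wider (brighter).
ISO: 1600 → 3200 → 6400 → 12800 → 25600 — 4 stops raised (brighter).
Net change so far: 9 stops brighter. Offset with the shutter speed: 1/15 → 1/30 → 1/60 → 1/125 → 1/250 → 1/500 → 1/1000 → 1/2000 → 1/4000 → 1/8000.

1/8000s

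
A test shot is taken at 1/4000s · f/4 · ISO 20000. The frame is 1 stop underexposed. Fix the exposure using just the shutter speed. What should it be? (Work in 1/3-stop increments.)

Underexposed by 1 stop → need 1 stop brighter.
Shutter speed: 1/4000 → 1/3200 → 1/2500 → 1/2000.

1/2000s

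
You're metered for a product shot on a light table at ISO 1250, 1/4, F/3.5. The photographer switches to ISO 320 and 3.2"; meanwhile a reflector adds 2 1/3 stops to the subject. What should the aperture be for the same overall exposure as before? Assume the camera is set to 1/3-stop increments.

f/14

Scene light: 2 1/3 stops brighter.
ISO: 1250 → 1000 → 800 → 640 → 500 → 400 → 320 — 2 stops lower (darker).
Shutter speed: 1/4 → 0.3 → 0.4 → 0.5 → 0.6 → 0.8 → 1 → 1.3 → 1.6 → 2 → 2.5 → 3.2 — 3 2/3 stops longer (brighter).
Net so far: 4 stops brighter. Aperture: f/3.5 → f/4 → f/4.5 → f/5 → f/5.6 → f/6.3 → f/7.1 → f/8 → f/9 → f/10 → f/11 → f/13 → f/14.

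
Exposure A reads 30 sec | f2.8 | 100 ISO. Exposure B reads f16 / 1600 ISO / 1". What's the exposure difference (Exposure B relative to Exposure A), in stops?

Aperture: f/2.8 → f/4 → f/5.6 → f/8 → f/11 → f/16 — 5 stops narrower (darker).
Shutter speed: 30 → 15 → 8 → 4 → 2 → 1 — 5 stops shorter (darker).
ISO: 100 → 200 → 400 → 800 → 1600 — 4 stops higher (brighter).
Net: −5 −5 +4 = −6 stops.

6 stops darker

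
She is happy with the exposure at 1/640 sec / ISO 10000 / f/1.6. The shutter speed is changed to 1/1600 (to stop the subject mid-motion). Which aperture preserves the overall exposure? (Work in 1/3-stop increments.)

Shutter speed: 1/640 → 1/800 → 1/1000 → 1/1250 → 1/1600 — 1 1/3 stops faster (darker).
Need 1 1/3 stops brighter from the aperture: f/1.6 → f/1.4 → f/1.2 → f/1.1 → f/1.0.

f/1.0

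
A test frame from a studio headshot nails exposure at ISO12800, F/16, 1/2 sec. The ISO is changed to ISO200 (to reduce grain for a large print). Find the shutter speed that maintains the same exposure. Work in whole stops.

ISO: 12800 → 6400 → 3200 → 1600 → 800 → 400 → 200 — 6 stops dropped (darker).
Need 6 stops brighter from the shutter speed: 1/2 → 1 → 2 → 4 → 8 → 15 → 30.

30 s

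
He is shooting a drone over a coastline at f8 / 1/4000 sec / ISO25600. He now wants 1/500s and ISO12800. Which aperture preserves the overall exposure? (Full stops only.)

f/16

Shutter speed: 1/4000 → 1/2000 → 1/1000 → 1/500 — 3 stops slower (brighter).
ISO: 25600 → 12800 — 1 stop dropped (darker).
Net change so far: 2 stops brighter. Offset with the aperture: f/8 → f/11 → f/16.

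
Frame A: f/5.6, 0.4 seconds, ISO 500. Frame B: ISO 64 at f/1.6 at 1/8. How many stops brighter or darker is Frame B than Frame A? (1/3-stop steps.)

Aperture: f/5.6 → f/5 → f/4.5 → f/4 → f/3.5 → f/3.2 → f/2.8 → f/2.5 → f/2.2 → f/2 → f/1.8 → f/1.6 — 3 2/3 stops opened up (brighter).
Shutter speed: 0.4 → 0.3 → 1/4 → 1/5 → 1/6 → 1/8 — 1 2/3 stops shorter (darker).
ISO: 500 → 400 → 320 → 250 → 200 → 160 → 125 → 100 → 80 → 64 — 3 stops dropped (darker).
Net: +3 2/3 −1 2/3 −3 = −1 stop.

1 stop darker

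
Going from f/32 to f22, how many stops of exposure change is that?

f/32 → f/22 — count the steps: 1 stop.

1 stop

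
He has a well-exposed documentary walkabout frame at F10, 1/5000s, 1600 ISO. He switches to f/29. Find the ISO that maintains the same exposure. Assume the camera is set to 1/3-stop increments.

ISO 12800

Aperture: f/10 → f/11 → f/13 → f/14 → f/16 → f/18 → f/20 → f/22 → f/25 → f/29 — 3 stops stopped down (darker).
Need 3 stops brighter from the ISO: 1600 → 2000 → 2500 → 3200 → 4000 → 5000 → 6400 → 8000 → 10000 → 12800.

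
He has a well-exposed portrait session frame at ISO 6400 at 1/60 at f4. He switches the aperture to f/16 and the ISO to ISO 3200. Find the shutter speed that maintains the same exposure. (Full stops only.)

1/2s

Aperture: f/4 → f/5.6 → f/8 → f/11 → f/16 — 4 stops smaller aperture (darker).
ISO: 6400 → 3200 — 1 stop lower (darker).
Net change so far: 5 stops darker. Offset with the shutter speed: 1/60 → 1/30 → 1/15 → 1/8 → 1/4 → 1/2.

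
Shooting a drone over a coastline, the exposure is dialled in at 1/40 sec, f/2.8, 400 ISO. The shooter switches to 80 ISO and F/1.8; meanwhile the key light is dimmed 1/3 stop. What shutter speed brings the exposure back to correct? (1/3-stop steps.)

1/15s

Scene light: 1/3 stop darker.
ISO: 400 → 320 → 250 → 200 → 160 → 125 → 100 → 80 — 2 1/3 stops lower (darker).
Aperture: f/2.8 → f/2.5 → f/2.2 → f/2 → f/1.8 — 1 1/3 stops larger aperture (brighter).
Net so far: 1 1/3 stops darker. Shutter speed: 1/40 → 1/30 → 1/25 → 1/20 → 1/15.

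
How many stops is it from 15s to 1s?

15 → 8 → 4 → 2 → 1 — count the steps: 4 stops.

4 stops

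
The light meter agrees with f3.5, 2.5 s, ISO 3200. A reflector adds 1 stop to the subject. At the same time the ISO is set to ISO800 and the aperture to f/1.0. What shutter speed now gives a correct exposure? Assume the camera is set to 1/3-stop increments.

0.4 s

Scene light: 1 stop brighter.
ISO: 3200 → 2500 → 2000 → 1600 → 1250 → 1000 → 800 — 2 stops dropped (darker).
Aperture: f/3.5 → f/3.2 → f/2.8 → f/2.5 → f/2.2 → f/2 → f/1.8 → f/1.6 → f/1.4 → f/1.2 → f/1.1 → f/1.0 — 3 2/3 stops opened up (brighter).
Net so far: 2 2/3 stops brighter. Shutter speed: 2.5 → 2 → 1.6 → 1.3 → 1 → 0.8 → 0.6 → 0.5 → 0.4.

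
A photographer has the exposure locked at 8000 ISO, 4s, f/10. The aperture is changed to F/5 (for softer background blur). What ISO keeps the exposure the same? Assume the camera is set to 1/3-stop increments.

ISO 2000

Aperture: f/10 → f/9 → f/8 → f/7.1 → f/6.3 → f/5.6 → f/5 — 2 stops larger aperture (brighter).
Need 2 stops darker from the ISO: 8000 → 6400 → 5000 → 4000 → 3200 → 2500 → 2000.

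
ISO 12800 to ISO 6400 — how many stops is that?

1 stop

12800 → 6400 — count the steps: 1 stop.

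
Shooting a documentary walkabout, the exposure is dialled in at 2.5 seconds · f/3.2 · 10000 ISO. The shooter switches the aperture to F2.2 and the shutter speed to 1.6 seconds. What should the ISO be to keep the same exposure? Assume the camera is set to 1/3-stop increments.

ISO 8000

Aperture: f/3.2 → f/2.8 → f/2.5 → f/2.2 — 1 stop opened up (brighter).
Shutter speed: 2.5 → 2 → 1.6 — 2/3 stop faster (darker).
Net change so far: 1/3 stop brighter. Offset with the ISO: 10000 → 8000.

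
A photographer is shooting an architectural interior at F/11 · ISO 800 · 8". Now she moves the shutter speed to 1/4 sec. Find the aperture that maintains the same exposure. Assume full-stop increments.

Shutter speed: 8 → 4 → 2 → 1 → 1/2 → 1/4 — 5 stops faster (darker).
Need 5 stops brighter from the aperture: f/11 → f/8 → f/5.6 → f/4 → f/2.8 → f/2.

f/2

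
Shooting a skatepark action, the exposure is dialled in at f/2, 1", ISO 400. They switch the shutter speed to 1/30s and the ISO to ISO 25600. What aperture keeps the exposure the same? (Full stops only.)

Shutter speed: 1 → 1/2 → 1/4 → 1/8 → 1/15 → 1/30 — 5 stops shorter (darker).
ISO: 400 → 800 → 1600 → 3200 → 6400 → 12800 → 25600 — 6 stops higher (brighter).
Net change so far: 1 stop brighter. Offset with the aperture: f/2 → f/2.8.

f/2.8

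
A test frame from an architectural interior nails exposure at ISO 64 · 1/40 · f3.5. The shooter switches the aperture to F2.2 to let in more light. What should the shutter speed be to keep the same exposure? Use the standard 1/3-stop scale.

Aperture: f/3.5 → f/3.2 → f/2.8 → f/2.5 → f/2.2 — 1 1/3 stops wider (brighter).
Need 1 1/3 stops darker from the shutter speed: 1/40 → 1/50 → 1/60 → 1/80 → 1/100.

1/100s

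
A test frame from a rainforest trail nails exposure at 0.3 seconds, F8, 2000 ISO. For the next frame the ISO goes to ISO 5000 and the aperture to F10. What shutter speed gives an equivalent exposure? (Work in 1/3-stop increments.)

ISO: 2000 → 2500 → 3200 → 4000 → 5000 — 1 1/3 stops raised (brighter).
Aperture: f/8 → f/9 → f/10 — 2/3 stop narrower (darker).
Net change so far: 2/3 stop brighter. Offset with the shutter speed: 0.3 → 1/4 → 1/5.

1/5s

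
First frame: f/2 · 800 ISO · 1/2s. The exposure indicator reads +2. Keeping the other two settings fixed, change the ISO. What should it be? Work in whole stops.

Overexposed by 2 stops → need 2 stops darker.
ISO: 800 → 400 → 200.

ISO 200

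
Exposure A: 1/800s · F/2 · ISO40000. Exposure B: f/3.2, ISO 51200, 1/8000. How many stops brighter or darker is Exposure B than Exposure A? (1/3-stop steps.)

4 1/3 stops darker

Aperture: f/2 → f/2.2 → f/2.5 → f/2.8 → f/3.2 — 1 1/3 stops stopped down (darker).
Shutter speed: 1/800 → 1/1000 → 1/1250 → 1/1600 → 1/2000 → 1/2500 → 1/3200 → 1/4000 → 1/5000 → 1/6400 → 1/8000 — 3 1/3 stops faster (darker).
ISO: 40000 → 51200 — 1/3 stop higher (brighter).
Net: −1 1/3 −3 1/3 +1/3 = −4 1/3 stops.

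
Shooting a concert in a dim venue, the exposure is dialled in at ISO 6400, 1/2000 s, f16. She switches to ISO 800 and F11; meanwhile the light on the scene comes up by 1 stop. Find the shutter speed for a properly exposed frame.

1/1000s

Scene light: 1 stop brighter.
ISO: 6400 → 3200 → 1600 → 800 — 3 stops lower (darker).
Aperture: f/16 → f/11 — 1 stop larger aperture (brighter).
Net so far: 1 stop darker. Shutter speed: 1/2000 → 1/1000.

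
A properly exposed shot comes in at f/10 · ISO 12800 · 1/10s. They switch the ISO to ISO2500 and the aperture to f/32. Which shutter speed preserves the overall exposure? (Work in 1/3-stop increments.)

ISO: 12800 → 10000 → 8000 → 6400 → 5000 → 4000 → 3200 → 2500 — 2 1/3 stops lower (darker).
Aperture: f/10 → f/11 → f/13 → f/14 → f/16 → f/18 → f/20 → f/22 → f/25 → f/29 → f/32 — 3 1/3 stops smaller aperture (darker).
Net change so far: 5 2/3 stops darker. Offset with the shutter speed: 1/10 → 1/8 → 1/6 → 1/5 → 1/4 → 0.3 → 0.4 → 0.5 → 0.6 → 0.8 → 1 → 1.3 → 1.6 → 2 → 2.5 → 3.2 → 4 → 5.

5 s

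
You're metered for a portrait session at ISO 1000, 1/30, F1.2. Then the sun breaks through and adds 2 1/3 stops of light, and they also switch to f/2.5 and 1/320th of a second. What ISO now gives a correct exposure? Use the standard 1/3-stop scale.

ISO 8000

Scene light: 2 1/3 stops brighter.
Aperture: f/1.2 → f/1.4 → f/1.6 → f/1.8 → f/2 → f/2.2 → f/2.5 — 2 stops narrower (darker).
Shutter speed: 1/30 → 1/40 → 1/50 → 1/60 → 1/80 → 1/100 → 1/125 → 1/160 → 1/200 → 1/250 → 1/320 — 3 1/3 stops faster (darker).
Net so far: 3 stops darker. ISO: 1000 → 1250 → 1600 → 2000 → 2500 → 3200 → 4000 → 5000 → 6400 → 8000.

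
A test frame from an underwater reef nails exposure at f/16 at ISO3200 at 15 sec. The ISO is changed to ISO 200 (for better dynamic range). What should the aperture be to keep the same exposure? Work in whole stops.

f/4

ISO: 3200 → 1600 → 800 → 400 → 200 — 4 stops lower (darker).
Need 4 stops brighter from the aperture: f/16 → f/11 → f/8 → f/5.6 → f/4.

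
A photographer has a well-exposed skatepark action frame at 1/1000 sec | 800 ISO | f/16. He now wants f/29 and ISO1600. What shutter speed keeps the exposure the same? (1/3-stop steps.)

Aperture: f/16 → f/18 → f/20 → f/22 → f/25 → f/29 — 1 2/3 stops narrower (darker).
ISO: 800 → 1000 → 1250 → 1600 — 1 stop higher (brighter).
Net change so far: 2/3 stop darker. Offset with the shutter speed: 1/1000 → 1/800 → 1/640.

1/640s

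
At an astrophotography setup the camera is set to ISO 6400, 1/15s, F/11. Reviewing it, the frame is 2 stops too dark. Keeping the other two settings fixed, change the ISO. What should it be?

Underexposed by 2 stops → need 2 stops brighter.
ISO: 6400 → 12800 → 25600.

ISO 25600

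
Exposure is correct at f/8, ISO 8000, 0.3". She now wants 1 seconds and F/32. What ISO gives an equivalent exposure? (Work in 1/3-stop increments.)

Shutter speed: 0.3 → 0.4 → 0.5 → 0.6 → 0.8 → 1 — 1 2/3 stops slower (brighter).
Aperture: f/8 → f/9 → f/10 → f/11 → f/13 → f/14 → f/16 → f/18 → f/20 → f/22 → f/25 → f/29 → f/32 — 4 stops stopped down (darker).
Net change so far: 2 1/3 stops darker. Offset with the ISO: 8000 → 10000 → 12800 → 16000 → 20000 → 25600 → 32000 → 40000.

ISO 40000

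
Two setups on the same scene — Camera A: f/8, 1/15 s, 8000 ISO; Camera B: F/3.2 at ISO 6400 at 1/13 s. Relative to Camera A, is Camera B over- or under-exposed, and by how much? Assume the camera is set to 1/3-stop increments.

2 2/3 stops brighter

Aperture: f/8 → f/7.1 → f/6.3 → f/5.6 → f/5 → f/4.5 → f/4 → f/3.5 → f/3.2 — 2 2/3 stops wider (brighter).
Shutter speed: 1/15 → 1/13 — 1/3 stop longer (brighter).
ISO: 8000 → 6400 — 1/3 stop dropped (darker).
Net: +2 2/3 +1/3 −1/3 = +2 2/3 stops.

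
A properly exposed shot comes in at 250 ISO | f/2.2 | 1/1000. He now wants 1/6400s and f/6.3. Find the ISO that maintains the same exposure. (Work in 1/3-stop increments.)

ISO 12800

Shutter speed: 1/1000 → 1/1250 → 1/1600 → 1/2000 → 1/2500 → 1/3200 → 1/4000 → 1/5000 → 1/6400 — 2 2/3 stops faster (darker).
Aperture: f/2.2 → f/2.5 → f/2.8 → f/3.2 → f/3.5 → f/4 → f/4.5 → f/5 → f/5.6 → f/6.3 — 3 stops smaller aperture (darker).
Net change so far: 5 2/3 stops darker. Offset with the ISO: 250 → 320 → 400 → 500 → 640 → 800 → 1000 → 1250 → 1600 → 2000 → 2500 → 3200 → 4000 → 5000 → 6400 → 8000 → 10000 → 12800.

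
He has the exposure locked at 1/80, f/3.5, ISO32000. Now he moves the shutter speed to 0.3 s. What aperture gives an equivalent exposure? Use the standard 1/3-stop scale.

Shutter speed: 1/80 → 1/60 → 1/50 → 1/40 → 1/30 → 1/25 → 1/20 → 1/15 → 1/13 → 1/10 → 1/8 → 1/6 → 1/5 → 1/4 → 0.3 — 4 2/3 stops slower (brighter).
Need 4 2/3 stops darker from the aperture: f/3.5 → f/4 → f/4.5 → f/5 → f/5.6 → f/6.3 → f/7.1 → f/8 → f/9 → f/10 → f/11 → f/13 → f/14 → f/16 → f/18.

f/18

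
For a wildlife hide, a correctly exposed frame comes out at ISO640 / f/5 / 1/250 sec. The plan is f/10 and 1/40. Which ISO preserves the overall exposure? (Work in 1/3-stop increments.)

Aperture: f/5 → f/5.6 → f/6.3 → f/7.1 → f/8 → f/9 → f/10 — 2 stops narrower (darker).
Shutter speed: 1/250 → 1/200 → 1/160 → 1/125 → 1/100 → 1/80 → 1/60 → 1/50 → 1/40 — 2 2/3 stops slower (brighter).
Net change so far: 2/3 stop brighter. Offset with the ISO: 640 → 500 → 400.

ISO 400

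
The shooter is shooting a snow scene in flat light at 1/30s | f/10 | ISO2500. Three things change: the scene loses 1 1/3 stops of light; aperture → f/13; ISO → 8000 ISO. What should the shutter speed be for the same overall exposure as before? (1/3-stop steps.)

1/25s

Scene light: 1 1/3 stops darker.
Aperture: f/10 → f/11 → f/13 — 2/3 stop smaller aperture (darker).
ISO: 2500 → 3200 → 4000 → 5000 → 6400 → 8000 — 1 2/3 stops raised (brighter).
Net so far: 1/3 stop darker. Shutter speed: 1/30 → 1/25.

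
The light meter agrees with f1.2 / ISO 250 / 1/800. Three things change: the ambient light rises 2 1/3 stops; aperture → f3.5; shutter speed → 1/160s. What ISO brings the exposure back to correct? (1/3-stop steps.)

ISO 80

Scene light: 2 1/3 stops brighter.
Aperture: f/1.2 → f/1.4 → f/1.6 → f/1.8 → f/2 → f/2.2 → f/2.5 → f/2.8 → f/3.2 → f/3.5 — 3 stops narrower (darker).
Shutter speed: 1/800 → 1/640 → 1/500 → 1/400 → 1/320 → 1/250 → 1/200 → 1/160 — 2 1/3 stops slower (brighter).
Net so far: 1 2/3 stops brighter. ISO: 250 → 200 → 160 → 125 → 100 → 80.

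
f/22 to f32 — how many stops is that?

f/22 → f/32 — count the steps: 1 stop.

1 stop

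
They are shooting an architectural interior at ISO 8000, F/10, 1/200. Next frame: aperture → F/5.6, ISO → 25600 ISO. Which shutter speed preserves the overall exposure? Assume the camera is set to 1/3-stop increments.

Aperture: f/10 → f/9 → f/8 → f/7.1 → f/6.3 → f/5.6 — 1 2/3 stops opened up (brighter).
ISO: 8000 → 10000 → 12800 → 16000 → 20000 → 25600 — 1 2/3 stops higher (brighter).
Net change so far: 3 1/3 stops brighter. Offset with the shutter speed: 1/200 → 1/250 → 1/320 → 1/400 → 1/500 → 1/640 → 1/800 → 1/1000 → 1/1250 → 1/1600 → 1/2000.

1/2000s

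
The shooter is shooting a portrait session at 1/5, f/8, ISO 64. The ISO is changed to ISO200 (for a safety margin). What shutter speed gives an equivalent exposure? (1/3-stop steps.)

1/15s

ISO: 64 → 80 → 100 → 125 → 160 → 200 — 1 2/3 stops higher (brighter).
Need 1 2/3 stops darker from the shutter speed: 1/5 → 1/6 → 1/8 → 1/10 → 1/13 → 1/15.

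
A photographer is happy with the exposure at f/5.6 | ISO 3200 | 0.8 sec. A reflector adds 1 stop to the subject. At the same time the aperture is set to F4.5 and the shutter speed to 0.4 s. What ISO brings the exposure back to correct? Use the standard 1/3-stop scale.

Scene light: 1 stop brighter.
Aperture: f/5.6 → f/5 → f/4.5 — 2/3 stop wider (brighter).
Shutter speed: 0.8 → 0.6 → 0.5 → 0.4 — 1 stop faster (darker).
Net so far: 2/3 stop brighter. ISO: 3200 → 2500 → 2000.

ISO 2000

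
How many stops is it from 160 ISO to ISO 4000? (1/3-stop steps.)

160 → 200 → 250 → 320 → 400 → 500 → 640 → 800 → 1000 → 1250 → 1600 → 2000 → 2500 → 3200 → 4000 — count the steps: 14 third-stops = 4 2/3 stops.

4 2/3 stops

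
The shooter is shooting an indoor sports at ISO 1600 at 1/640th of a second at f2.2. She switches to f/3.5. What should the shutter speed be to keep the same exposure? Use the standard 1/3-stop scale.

1/250s

Aperture: f/2.2 → f/2.5 → f/2.8 → f/3.2 → f/3.5 — 1 1/3 stops stopped down (darker).
Need 1 1/3 stops brighter from the shutter speed: 1/640 → 1/500 → 1/400 → 1/320 → 1/250.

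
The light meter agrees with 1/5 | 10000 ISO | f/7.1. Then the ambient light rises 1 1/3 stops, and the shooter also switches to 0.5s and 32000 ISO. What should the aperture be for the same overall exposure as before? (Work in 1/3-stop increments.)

f/32

Scene light: 1 1/3 stops brighter.
Shutter speed: 1/5 → 1/4 → 0.3 → 0.4 → 0.5 — 1 1/3 stops longer (brighter).
ISO: 10000 → 12800 → 16000 → 20000 → 25600 → 32000 — 1 2/3 stops raised (brighter).
Net so far: 4 1/3 stops brighter. Aperture: f/7.1 → f/8 → f/9 → f/10 → f/11 → f/13 → f/14 → f/16 → f/18 → f/20 → f/22 → f/25 → f/29 → f/32.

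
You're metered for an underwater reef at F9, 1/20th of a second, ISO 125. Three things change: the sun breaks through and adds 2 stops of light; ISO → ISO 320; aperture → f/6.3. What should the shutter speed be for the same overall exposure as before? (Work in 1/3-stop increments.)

Scene light: 2 stops brighter.
ISO: 125 → 160 → 200 → 250 → 320 — 1 1/3 stops raised (brighter).
Aperture: f/9 → f/8 → f/7.1 → f/6.3 — 1 stop larger aperture (brighter).
Net so far: 4 1/3 stops brighter. Shutter speed: 1/20 → 1/25 → 1/30 → 1/40 → 1/50 → 1/60 → 1/80 → 1/100 → 1/125 → 1/160 → 1/200 → 1/250 → 1/320 → 1/400.

1/400s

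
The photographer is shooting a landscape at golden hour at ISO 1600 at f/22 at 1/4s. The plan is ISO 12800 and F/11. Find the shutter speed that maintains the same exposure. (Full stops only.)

ISO: 1600 → 3200 → 6400 → 12800 — 3 stops raised (brighter).
Aperture: f/22 → f/16 → f/11 — 2 stops larger aperture (brighter).
Net change so far: 5 stops brighter. Offset with the shutter speed: 1/4 → 1/8 → 1/15 → 1/30 → 1/60 → 1/125.

1/125s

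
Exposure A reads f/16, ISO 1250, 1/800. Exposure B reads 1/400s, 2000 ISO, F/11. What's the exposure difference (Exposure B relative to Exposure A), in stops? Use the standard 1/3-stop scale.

Aperture: f/16 → f/14 → f/13 → f/11 — 1 stop wider (brighter).
Shutter speed: 1/800 → 1/640 → 1/500 → 1/400 — 1 stop slower (brighter).
ISO: 1250 → 1600 → 2000 — 2/3 stop raised (brighter).
Net: +1 +1 +2/3 = +2 2/3 stops.

2 2/3 stops brighter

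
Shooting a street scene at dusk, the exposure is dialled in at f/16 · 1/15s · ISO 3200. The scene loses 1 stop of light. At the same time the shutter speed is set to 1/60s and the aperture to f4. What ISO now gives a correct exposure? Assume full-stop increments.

Scene light: 1 stop darker.
Shutter speed: 1/15 → 1/30 → 1/60 — 2 stops shorter (darker).
Aperture: f/16 → f/11 → f/8 → f/5.6 → f/4 — 4 stops wider (brighter).
Net so far: 1 stop brighter. ISO: 3200 → 1600.

ISO 1600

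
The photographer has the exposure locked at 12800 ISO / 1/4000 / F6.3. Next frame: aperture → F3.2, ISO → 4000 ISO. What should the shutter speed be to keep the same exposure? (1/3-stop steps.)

1/5000s

Aperture: f/6.3 → f/5.6 → f/5 → f/4.5 → f/4 → f/3.5 → f/3.2 — 2 stops wider (brighter).
ISO: 12800 → 10000 → 8000 → 6400 → 5000 → 4000 — 1 2/3 stops dropped (darker).
Net change so far: 1/3 stop brighter. Offset with the shutter speed: 1/4000 → 1/5000.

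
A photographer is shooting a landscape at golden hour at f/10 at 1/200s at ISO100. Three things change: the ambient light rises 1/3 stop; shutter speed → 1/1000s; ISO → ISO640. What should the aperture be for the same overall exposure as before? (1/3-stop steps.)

f/13

Scene light: 1/3 stop brighter.
Shutter speed: 1/200 → 1/250 → 1/320 → 1/400 → 1/500 → 1/640 → 1/800 → 1/1000 — 2 1/3 stops shorter (darker).
ISO: 100 → 125 → 160 → 200 → 250 → 320 → 400 → 500 → 640 — 2 2/3 stops higher (brighter).
Net so far: 2/3 stop brighter. Aperture: f/10 → f/11 → f/13.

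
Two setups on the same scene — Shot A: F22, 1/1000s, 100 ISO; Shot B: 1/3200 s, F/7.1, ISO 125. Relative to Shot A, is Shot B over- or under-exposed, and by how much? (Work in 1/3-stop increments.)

2 stops brighter

Aperture: f/22 → f/20 → f/18 → f/16 → f/14 → f/13 → f/11 → f/10 → f/9 → f/8 → f/7.1 — 3 1/3 stops wider (brighter).
Shutter speed: 1/1000 → 1/1250 → 1/1600 → 1/2000 → 1/2500 → 1/3200 — 1 2/3 stops shorter (darker).
ISO: 100 → 125 — 1/3 stop raised (brighter).
Net: +3 1/3 −1 2/3 +1/3 = +2 stops.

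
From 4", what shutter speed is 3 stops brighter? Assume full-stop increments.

30 s

Shutter speed: 4 → 8 → 15 → 30 — 3 stops slower (brighter).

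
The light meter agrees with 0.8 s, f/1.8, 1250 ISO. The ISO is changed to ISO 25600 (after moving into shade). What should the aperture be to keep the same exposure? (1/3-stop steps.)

ISO: 1250 → 1600 → 2000 → 2500 → 3200 → 4000 → 5000 → 6400 → 8000 → 10000 → 12800 → 16000 → 20000 → 25600 — 4 1/3 stops higher (brighter).
Need 4 1/3 stops darker from the aperture: f/1.8 → f/2 → f/2.2 → f/2.5 → f/2.8 → f/3.2 → f/3.5 → f/4 → f/4.5 → f/5 → f/5.6 → f/6.3 → f/7.1 → f/8.

f/8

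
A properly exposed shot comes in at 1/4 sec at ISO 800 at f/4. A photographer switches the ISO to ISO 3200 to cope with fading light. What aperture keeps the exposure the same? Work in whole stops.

ISO: 800 → 1600 → 3200 — 2 stops higher (brighter).
Need 2 stops darker from the aperture: f/4 → f/5.6 → f/8.

f/8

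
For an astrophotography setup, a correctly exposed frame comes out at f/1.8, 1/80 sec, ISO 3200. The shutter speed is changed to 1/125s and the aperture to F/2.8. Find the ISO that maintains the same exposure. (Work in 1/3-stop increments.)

ISO 12800

Shutter speed: 1/80 → 1/100 → 1/125 — 2/3 stop faster (darker).
Aperture: f/1.8 → f/2 → f/2.2 → f/2.5 → f/2.8 — 1 1/3 stops smaller aperture (darker).
Net change so far: 2 stops darker. Offset with the ISO: 3200 → 4000 → 5000 → 6400 → 8000 → 10000 → 12800.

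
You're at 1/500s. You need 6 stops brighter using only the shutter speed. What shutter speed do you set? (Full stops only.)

Shutter speed: 1/500 → 1/250 → 1/125 → 1/60 → 1/30 → 1/15 → 1/8 — 6 stops slower (brighter).

1/8s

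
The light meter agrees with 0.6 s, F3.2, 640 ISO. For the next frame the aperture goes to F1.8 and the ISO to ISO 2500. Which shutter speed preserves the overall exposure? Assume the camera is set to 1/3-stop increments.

1/20s

Aperture: f/3.2 → f/2.8 → f/2.5 → f/2.2 → f/2 → f/1.8 — 1 2/3 stops opened up (brighter).
ISO: 640 → 800 → 1000 → 1250 → 1600 → 2000 → 2500 — 2 stops raised (brighter).
Net change so far: 3 2/3 stops brighter. Offset with the shutter speed: 0.6 → 0.5 → 0.4 → 0.3 → 1/4 → 1/5 → 1/6 → 1/8 → 1/10 → 1/13 → 1/15 → 1/20.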